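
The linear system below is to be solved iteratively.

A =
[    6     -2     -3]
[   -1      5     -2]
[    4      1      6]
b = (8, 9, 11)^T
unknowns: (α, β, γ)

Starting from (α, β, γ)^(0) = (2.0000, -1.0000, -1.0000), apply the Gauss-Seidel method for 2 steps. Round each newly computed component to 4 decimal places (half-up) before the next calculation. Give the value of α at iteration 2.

Iteration 1:
  α = (8 - (-2)·-1.0000 - (-3)·-1.0000) / (6) = 0.5000
  β = (9 - (-1)·0.5000 - (-2)·-1.0000) / (5) = 1.5000
  γ = (11 - (4)·0.5000 - (1)·1.5000) / (6) = 1.2500
Iteration 2:
  α = (8 - (-2)·1.5000 - (-3)·1.2500) / (6) = 2.4583
  β = (9 - (-1)·2.4583 - (-2)·1.2500) / (5) = 2.7917
  γ = (11 - (4)·2.4583 - (1)·2.7917) / (6) = -0.2708

2.4583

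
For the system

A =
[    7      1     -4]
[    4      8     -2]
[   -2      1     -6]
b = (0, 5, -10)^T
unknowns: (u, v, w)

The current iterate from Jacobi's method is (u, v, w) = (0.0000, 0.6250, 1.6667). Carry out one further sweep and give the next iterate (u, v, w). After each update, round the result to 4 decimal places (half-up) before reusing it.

(0.8631, 1.0417, 1.7708)

One sweep:
  u = (0 - (1)·0.6250 - (-4)·1.6667) / (7) = 0.8631
  v = (5 - (4)·0.0000 - (-2)·1.6667) / (8) = 1.0417
  w = (-10 - (-2)·0.0000 - (1)·0.6250) / (-6) = 1.7708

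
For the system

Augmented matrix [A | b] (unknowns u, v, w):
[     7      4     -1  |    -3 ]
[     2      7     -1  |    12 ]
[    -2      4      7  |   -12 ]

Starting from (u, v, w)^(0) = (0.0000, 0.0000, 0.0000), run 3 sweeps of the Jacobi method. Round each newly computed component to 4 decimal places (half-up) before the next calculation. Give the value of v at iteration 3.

1.7843

Iteration 1:
  u = (-3 - (4)·0.0000 - (-1)·0.0000) / (7) = -0.4286
  v = (12 - (2)·0.0000 - (-1)·0.0000) / (7) = 1.7143
  w = (-12 - (-2)·0.0000 - (4)·0.0000) / (7) = -1.7143
Iteration 2:
  u = (-3 - (4)·1.7143 - (-1)·-1.7143) / (7) = -1.6531
  v = (12 - (2)·-0.4286 - (-1)·-1.7143) / (7) = 1.5918
  w = (-12 - (-2)·-0.4286 - (4)·1.7143) / (7) = -2.8163
Iteration 3:
  u = (-3 - (4)·1.5918 - (-1)·-2.8163) / (7) = -1.7405
  v = (12 - (2)·-1.6531 - (-1)·-2.8163) / (7) = 1.7843
  w = (-12 - (-2)·-1.6531 - (4)·1.5918) / (7) = -3.0962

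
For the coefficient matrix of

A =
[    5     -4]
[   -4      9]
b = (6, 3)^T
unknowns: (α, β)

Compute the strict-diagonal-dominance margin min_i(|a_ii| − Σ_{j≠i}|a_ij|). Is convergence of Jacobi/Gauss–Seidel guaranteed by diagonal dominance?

row 1: |5| − (4) = 1
row 2: |9| − (4) = 5
minimum over rows = 1 → strictly diagonally dominant (convergence guaranteed)

1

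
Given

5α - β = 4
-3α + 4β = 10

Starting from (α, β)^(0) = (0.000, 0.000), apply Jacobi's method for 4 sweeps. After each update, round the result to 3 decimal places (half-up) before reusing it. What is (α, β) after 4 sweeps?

Iteration 1:
  α = (4 - (-1)·0.000) / (5) = 0.800
  β = (10 - (-3)·0.000) / (4) = 2.500
Iteration 2:
  α = (4 - (-1)·2.500) / (5) = 1.300
  β = (10 - (-3)·0.800) / (4) = 3.100
Iteration 3:
  α = (4 - (-1)·3.100) / (5) = 1.420
  β = (10 - (-3)·1.300) / (4) = 3.475
Iteration 4:
  α = (4 - (-1)·3.475) / (5) = 1.495
  β = (10 - (-3)·1.420) / (4) = 3.565

(1.495, 3.565)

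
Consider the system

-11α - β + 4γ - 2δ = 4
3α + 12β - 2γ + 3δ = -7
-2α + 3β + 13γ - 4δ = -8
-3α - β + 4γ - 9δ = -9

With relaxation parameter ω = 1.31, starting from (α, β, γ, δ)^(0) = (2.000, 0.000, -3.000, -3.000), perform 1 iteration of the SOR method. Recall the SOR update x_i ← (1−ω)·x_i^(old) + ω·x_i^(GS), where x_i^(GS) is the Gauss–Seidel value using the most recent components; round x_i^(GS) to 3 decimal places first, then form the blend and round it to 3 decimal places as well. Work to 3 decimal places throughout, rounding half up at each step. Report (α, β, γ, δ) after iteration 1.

Iteration 1:
  α: GS value = (4 - (-1)·0.000 - (4)·-3.000 - (-2)·-3.000) / (-11) = -0.909;  α ← (1−ω)·2.000 + ω·-0.909 = -1.811
  β: GS value = (-7 - (3)·-1.811 - (-2)·-3.000 - (3)·-3.000) / (12) = 0.119;  β ← (1−ω)·0.000 + ω·0.119 = 0.156
  γ: GS value = (-8 - (-2)·-1.811 - (3)·0.156 - (-4)·-3.000) / (13) = -1.853;  γ ← (1−ω)·-3.000 + ω·-1.853 = -1.497
  δ: GS value = (-9 - (-3)·-1.811 - (-1)·0.156 - (4)·-1.497) / (-9) = 0.921;  δ ← (1−ω)·-3.000 + ω·0.921 = 2.137

(-1.811, 0.156, -1.497, 2.137)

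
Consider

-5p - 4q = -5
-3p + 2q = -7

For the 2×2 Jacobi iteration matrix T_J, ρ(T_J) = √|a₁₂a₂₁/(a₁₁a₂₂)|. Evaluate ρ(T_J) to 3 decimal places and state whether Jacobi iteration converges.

1.095

a₁₂a₂₁/(a₁₁a₂₂) = (-4)·(-3) / ((-5)·(2)) = -1.200000
ρ = √|-1.200000| = √1.200000 = 1.095
ρ > 1, so Jacobi diverges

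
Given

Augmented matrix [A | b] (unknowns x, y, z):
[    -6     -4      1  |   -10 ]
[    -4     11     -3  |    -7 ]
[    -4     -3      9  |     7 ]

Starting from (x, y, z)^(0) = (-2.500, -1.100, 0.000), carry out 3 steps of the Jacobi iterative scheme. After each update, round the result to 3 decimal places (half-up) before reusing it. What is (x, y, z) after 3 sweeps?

Iteration 1:
  x = (-10 - (-4)·-1.100 - (1)·0.000) / (-6) = 2.400
  y = (-7 - (-4)·-2.500 - (-3)·0.000) / (11) = -1.545
  z = (7 - (-4)·-2.500 - (-3)·-1.100) / (9) = -0.700
Iteration 2:
  x = (-10 - (-4)·-1.545 - (1)·-0.700) / (-6) = 2.580
  y = (-7 - (-4)·2.400 - (-3)·-0.700) / (11) = 0.045
  z = (7 - (-4)·2.400 - (-3)·-1.545) / (9) = 1.329
Iteration 3:
  x = (-10 - (-4)·0.045 - (1)·1.329) / (-6) = 1.858
  y = (-7 - (-4)·2.580 - (-3)·1.329) / (11) = 0.664
  z = (7 - (-4)·2.580 - (-3)·0.045) / (9) = 1.939

(1.858, 0.664, 1.939)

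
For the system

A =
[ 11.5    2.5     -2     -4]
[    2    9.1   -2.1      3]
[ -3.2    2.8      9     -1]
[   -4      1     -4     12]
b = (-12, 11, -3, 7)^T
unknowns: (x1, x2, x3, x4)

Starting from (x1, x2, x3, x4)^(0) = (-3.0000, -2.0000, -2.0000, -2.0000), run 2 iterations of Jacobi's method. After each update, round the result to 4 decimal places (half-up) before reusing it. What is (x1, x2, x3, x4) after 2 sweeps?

Iteration 1:
  x1 = (-12 - (2.5)·-2.0000 - (-2)·-2.0000 - (-4)·-2.0000) / (11.5) = -1.6522
  x2 = (11 - (2)·-3.0000 - (-2.1)·-2.0000 - (3)·-2.0000) / (9.1) = 2.0659
  x3 = (-3 - (-3.2)·-3.0000 - (2.8)·-2.0000 - (-1)·-2.0000) / (9) = -1.0000
  x4 = (7 - (-4)·-3.0000 - (1)·-2.0000 - (-4)·-2.0000) / (12) = -0.9167
Iteration 2:
  x1 = (-12 - (2.5)·2.0659 - (-2)·-1.0000 - (-4)·-0.9167) / (11.5) = -1.9854
  x2 = (11 - (2)·-1.6522 - (-2.1)·-1.0000 - (3)·-0.9167) / (9.1) = 1.6434
  x3 = (-3 - (-3.2)·-1.6522 - (2.8)·2.0659 - (-1)·-0.9167) / (9) = -1.6654
  x4 = (7 - (-4)·-1.6522 - (1)·2.0659 - (-4)·-1.0000) / (12) = -0.4729

(-1.9854, 1.6434, -1.6654, -0.4729)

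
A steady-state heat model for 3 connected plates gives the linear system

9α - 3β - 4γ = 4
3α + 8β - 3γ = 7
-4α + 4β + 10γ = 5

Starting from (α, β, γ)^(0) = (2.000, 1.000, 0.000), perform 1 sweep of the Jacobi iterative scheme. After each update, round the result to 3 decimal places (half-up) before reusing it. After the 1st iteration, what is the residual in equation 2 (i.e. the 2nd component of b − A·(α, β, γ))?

Iteration 1:
  α = (4 - (-3)·1.000 - (-4)·0.000) / (9) = 0.778
  β = (7 - (3)·2.000 - (-3)·0.000) / (8) = 0.125
  γ = (5 - (-4)·2.000 - (4)·1.000) / (10) = 0.900
Residual b − A·x = (0.973, 6.366, -1.388)

6.366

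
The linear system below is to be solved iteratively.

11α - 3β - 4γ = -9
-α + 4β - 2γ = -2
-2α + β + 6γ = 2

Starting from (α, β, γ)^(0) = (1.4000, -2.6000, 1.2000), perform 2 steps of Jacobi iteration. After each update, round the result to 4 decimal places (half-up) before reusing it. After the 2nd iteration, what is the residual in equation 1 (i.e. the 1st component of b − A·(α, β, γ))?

-7.1725

Iteration 1:
  α = (-9 - (-3)·-2.6000 - (-4)·1.2000) / (11) = -1.0909
  β = (-2 - (-1)·1.4000 - (-2)·1.2000) / (4) = 0.4500
  γ = (2 - (-2)·1.4000 - (1)·-2.6000) / (6) = 1.2333
Iteration 2:
  α = (-9 - (-3)·0.4500 - (-4)·1.2333) / (11) = -0.2470
  β = (-2 - (-1)·-1.0909 - (-2)·1.2333) / (4) = -0.1561
  γ = (2 - (-2)·-1.0909 - (1)·0.4500) / (6) = -0.1053
Residual b − A·x = (-7.1725, -1.8332, 2.2939)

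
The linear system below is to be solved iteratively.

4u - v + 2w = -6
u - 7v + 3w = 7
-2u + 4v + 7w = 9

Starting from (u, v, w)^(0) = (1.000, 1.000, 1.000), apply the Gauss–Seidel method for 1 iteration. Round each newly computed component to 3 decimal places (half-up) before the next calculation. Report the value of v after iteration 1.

Iteration 1:
  u = (-6 - (-1)·1.000 - (2)·1.000) / (4) = -1.750
  v = (7 - (1)·-1.750 - (3)·1.000) / (-7) = -0.821
  w = (9 - (-2)·-1.750 - (4)·-0.821) / (7) = 1.255

-0.821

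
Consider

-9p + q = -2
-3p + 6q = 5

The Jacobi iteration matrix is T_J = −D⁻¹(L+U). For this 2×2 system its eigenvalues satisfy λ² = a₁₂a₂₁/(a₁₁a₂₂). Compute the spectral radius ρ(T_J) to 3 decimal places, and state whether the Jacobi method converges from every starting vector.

0.236

a₁₂a₂₁/(a₁₁a₂₂) = (1)·(-3) / ((-9)·(6)) = 0.055556
ρ = √|0.055556| = √0.055556 = 0.236
ρ < 1, so Jacobi converges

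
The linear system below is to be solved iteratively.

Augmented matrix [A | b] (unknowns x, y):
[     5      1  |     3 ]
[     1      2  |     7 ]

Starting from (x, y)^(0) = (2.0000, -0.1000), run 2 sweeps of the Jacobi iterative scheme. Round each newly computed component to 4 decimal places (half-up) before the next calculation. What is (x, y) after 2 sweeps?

(0.1000, 3.1900)

Iteration 1:
  x = (3 - (1)·-0.1000) / (5) = 0.6200
  y = (7 - (1)·2.0000) / (2) = 2.5000
Iteration 2:
  x = (3 - (1)·2.5000) / (5) = 0.1000
  y = (7 - (1)·0.6200) / (2) = 3.1900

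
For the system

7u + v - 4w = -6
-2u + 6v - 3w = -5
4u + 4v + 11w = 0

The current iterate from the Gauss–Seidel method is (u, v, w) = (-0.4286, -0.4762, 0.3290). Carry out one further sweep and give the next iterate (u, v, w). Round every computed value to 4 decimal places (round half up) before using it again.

(-0.6011, -0.8692, 0.5347)

One sweep:
  u = (-6 - (1)·-0.4762 - (-4)·0.3290) / (7) = -0.6011
  v = (-5 - (-2)·-0.6011 - (-3)·0.3290) / (6) = -0.8692
  w = (0 - (4)·-0.6011 - (4)·-0.8692) / (11) = 0.5347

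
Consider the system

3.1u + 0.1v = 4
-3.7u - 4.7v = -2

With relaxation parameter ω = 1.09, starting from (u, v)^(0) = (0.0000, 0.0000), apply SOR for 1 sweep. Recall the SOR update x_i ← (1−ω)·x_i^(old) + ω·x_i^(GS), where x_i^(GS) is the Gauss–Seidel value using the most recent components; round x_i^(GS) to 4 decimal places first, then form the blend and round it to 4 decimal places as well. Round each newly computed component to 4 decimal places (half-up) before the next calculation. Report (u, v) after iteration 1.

(1.4064, -0.7429)

Iteration 1:
  u: GS value = (4 - (0.1)·0.0000) / (3.1) = 1.2903;  u ← (1−ω)·0.0000 + ω·1.2903 = 1.4064
  v: GS value = (-2 - (-3.7)·1.4064) / (-4.7) = -0.6816;  v ← (1−ω)·0.0000 + ω·-0.6816 = -0.7429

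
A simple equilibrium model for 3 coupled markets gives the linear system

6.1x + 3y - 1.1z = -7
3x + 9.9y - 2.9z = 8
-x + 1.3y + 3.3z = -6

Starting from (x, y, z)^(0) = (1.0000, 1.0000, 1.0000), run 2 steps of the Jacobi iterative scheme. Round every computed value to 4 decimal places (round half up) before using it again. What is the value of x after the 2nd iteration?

Iteration 1:
  x = (-7 - (3)·1.0000 - (-1.1)·1.0000) / (6.1) = -1.4590
  y = (8 - (3)·1.0000 - (-2.9)·1.0000) / (9.9) = 0.7980
  z = (-6 - (-1)·1.0000 - (1.3)·1.0000) / (3.3) = -1.9091
Iteration 2:
  x = (-7 - (3)·0.7980 - (-1.1)·-1.9091) / (6.1) = -1.8843
  y = (8 - (3)·-1.4590 - (-2.9)·-1.9091) / (9.9) = 0.6910
  z = (-6 - (-1)·-1.4590 - (1.3)·0.7980) / (3.3) = -2.5747

-1.8843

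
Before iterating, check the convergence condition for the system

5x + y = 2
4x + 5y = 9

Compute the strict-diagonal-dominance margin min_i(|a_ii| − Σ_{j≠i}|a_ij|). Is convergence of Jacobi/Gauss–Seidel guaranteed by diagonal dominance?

row 1: |5| − (1) = 4
row 2: |5| − (4) = 1
minimum over rows = 1 → strictly diagonally dominant (convergence guaranteed)

1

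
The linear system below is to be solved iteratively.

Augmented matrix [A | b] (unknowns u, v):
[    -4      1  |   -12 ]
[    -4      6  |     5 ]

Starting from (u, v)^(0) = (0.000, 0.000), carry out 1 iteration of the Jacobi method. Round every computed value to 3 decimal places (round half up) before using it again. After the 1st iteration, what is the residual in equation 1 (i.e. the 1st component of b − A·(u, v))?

Iteration 1:
  u = (-12 - (1)·0.000) / (-4) = 3.000
  v = (5 - (-4)·0.000) / (6) = 0.833
Residual b − A·x = (-0.833, 12.002)

-0.833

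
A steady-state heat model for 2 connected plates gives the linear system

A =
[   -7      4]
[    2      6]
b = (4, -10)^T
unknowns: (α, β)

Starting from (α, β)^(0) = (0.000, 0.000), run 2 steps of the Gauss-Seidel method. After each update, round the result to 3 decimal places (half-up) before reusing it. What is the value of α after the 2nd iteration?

Iteration 1:
  α = (4 - (4)·0.000) / (-7) = -0.571
  β = (-10 - (2)·-0.571) / (6) = -1.476
Iteration 2:
  α = (4 - (4)·-1.476) / (-7) = -1.415
  β = (-10 - (2)·-1.415) / (6) = -1.195

-1.415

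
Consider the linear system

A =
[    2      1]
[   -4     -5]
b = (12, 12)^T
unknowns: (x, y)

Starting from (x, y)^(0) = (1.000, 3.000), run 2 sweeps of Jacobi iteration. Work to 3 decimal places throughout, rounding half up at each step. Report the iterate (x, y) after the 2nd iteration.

Iteration 1:
  x = (12 - (1)·3.000) / (2) = 4.500
  y = (12 - (-4)·1.000) / (-5) = -3.200
Iteration 2:
  x = (12 - (1)·-3.200) / (2) = 7.600
  y = (12 - (-4)·4.500) / (-5) = -6.000

(7.600, -6.000)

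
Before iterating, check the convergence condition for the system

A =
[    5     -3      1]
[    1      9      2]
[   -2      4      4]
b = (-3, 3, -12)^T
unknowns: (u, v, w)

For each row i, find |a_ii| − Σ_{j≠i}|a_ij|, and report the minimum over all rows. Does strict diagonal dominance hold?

-2

row 1: |5| − (3+1) = 1
row 2: |9| − (1+2) = 6
row 3: |4| − (2+4) = -2
minimum over rows = -2 → not strictly diagonally dominant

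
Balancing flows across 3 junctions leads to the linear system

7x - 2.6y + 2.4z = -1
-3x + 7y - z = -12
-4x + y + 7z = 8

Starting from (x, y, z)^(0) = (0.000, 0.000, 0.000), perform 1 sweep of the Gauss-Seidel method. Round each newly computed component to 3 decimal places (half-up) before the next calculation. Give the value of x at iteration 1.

Iteration 1:
  x = (-1 - (-2.6)·0.000 - (2.4)·0.000) / (7) = -0.143
  y = (-12 - (-3)·-0.143 - (-1)·0.000) / (7) = -1.776
  z = (8 - (-4)·-0.143 - (1)·-1.776) / (7) = 1.315

-0.143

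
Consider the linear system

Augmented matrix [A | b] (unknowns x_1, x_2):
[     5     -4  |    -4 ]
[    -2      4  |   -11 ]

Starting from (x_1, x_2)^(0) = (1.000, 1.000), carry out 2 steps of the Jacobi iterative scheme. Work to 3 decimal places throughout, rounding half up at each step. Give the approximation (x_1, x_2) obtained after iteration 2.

Iteration 1:
  x_1 = (-4 - (-4)·1.000) / (5) = 0.000
  x_2 = (-11 - (-2)·1.000) / (4) = -2.250
Iteration 2:
  x_1 = (-4 - (-4)·-2.250) / (5) = -2.600
  x_2 = (-11 - (-2)·0.000) / (4) = -2.750

(-2.600, -2.750)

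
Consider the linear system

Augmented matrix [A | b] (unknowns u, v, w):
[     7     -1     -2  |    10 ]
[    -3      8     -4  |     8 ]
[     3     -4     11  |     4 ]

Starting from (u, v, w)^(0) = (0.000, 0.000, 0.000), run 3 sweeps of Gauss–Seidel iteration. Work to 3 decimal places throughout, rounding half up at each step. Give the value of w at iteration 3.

0.577

Iteration 1:
  u = (10 - (-1)·0.000 - (-2)·0.000) / (7) = 1.429
  v = (8 - (-3)·1.429 - (-4)·0.000) / (8) = 1.536
  w = (4 - (3)·1.429 - (-4)·1.536) / (11) = 0.532
Iteration 2:
  u = (10 - (-1)·1.536 - (-2)·0.532) / (7) = 1.800
  v = (8 - (-3)·1.800 - (-4)·0.532) / (8) = 1.941
  w = (4 - (3)·1.800 - (-4)·1.941) / (11) = 0.579
Iteration 3:
  u = (10 - (-1)·1.941 - (-2)·0.579) / (7) = 1.871
  v = (8 - (-3)·1.871 - (-4)·0.579) / (8) = 1.991
  w = (4 - (3)·1.871 - (-4)·1.991) / (11) = 0.577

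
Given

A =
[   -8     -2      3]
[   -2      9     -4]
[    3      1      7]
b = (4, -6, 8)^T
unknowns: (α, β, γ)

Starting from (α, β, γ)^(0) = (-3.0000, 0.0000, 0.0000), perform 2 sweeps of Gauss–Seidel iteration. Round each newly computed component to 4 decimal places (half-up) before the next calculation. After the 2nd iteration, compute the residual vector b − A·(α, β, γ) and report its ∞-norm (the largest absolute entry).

2.9456

Iteration 1:
  α = (4 - (-2)·0.0000 - (3)·0.0000) / (-8) = -0.5000
  β = (-6 - (-2)·-0.5000 - (-4)·0.0000) / (9) = -0.7778
  γ = (8 - (3)·-0.5000 - (1)·-0.7778) / (7) = 1.4683
Iteration 2:
  α = (4 - (-2)·-0.7778 - (3)·1.4683) / (-8) = 0.2451
  β = (-6 - (-2)·0.2451 - (-4)·1.4683) / (9) = 0.0404
  γ = (8 - (3)·0.2451 - (1)·0.0404) / (7) = 1.0320
Residual b − A·x = (2.9456, -1.7454, 0.0003); ∞-norm = 2.9456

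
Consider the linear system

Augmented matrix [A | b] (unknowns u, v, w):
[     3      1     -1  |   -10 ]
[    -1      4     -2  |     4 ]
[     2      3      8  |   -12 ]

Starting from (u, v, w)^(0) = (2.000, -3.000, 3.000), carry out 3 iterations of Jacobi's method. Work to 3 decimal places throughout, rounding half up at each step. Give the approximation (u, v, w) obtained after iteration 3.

(-4.174, -1.302, -0.430)

Iteration 1:
  u = (-10 - (1)·-3.000 - (-1)·3.000) / (3) = -1.333
  v = (4 - (-1)·2.000 - (-2)·3.000) / (4) = 3.000
  w = (-12 - (2)·2.000 - (3)·-3.000) / (8) = -0.875
Iteration 2:
  u = (-10 - (1)·3.000 - (-1)·-0.875) / (3) = -4.625
  v = (4 - (-1)·-1.333 - (-2)·-0.875) / (4) = 0.229
  w = (-12 - (2)·-1.333 - (3)·3.000) / (8) = -2.292
Iteration 3:
  u = (-10 - (1)·0.229 - (-1)·-2.292) / (3) = -4.174
  v = (4 - (-1)·-4.625 - (-2)·-2.292) / (4) = -1.302
  w = (-12 - (2)·-4.625 - (3)·0.229) / (8) = -0.430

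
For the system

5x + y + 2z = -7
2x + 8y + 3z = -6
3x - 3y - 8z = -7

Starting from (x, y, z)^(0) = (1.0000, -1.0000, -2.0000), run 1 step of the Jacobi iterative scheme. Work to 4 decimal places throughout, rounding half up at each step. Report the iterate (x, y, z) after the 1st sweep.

Iteration 1:
  x = (-7 - (1)·-1.0000 - (2)·-2.0000) / (5) = -0.4000
  y = (-6 - (2)·1.0000 - (3)·-2.0000) / (8) = -0.2500
  z = (-7 - (3)·1.0000 - (-3)·-1.0000) / (-8) = 1.6250

(-0.4000, -0.2500, 1.6250)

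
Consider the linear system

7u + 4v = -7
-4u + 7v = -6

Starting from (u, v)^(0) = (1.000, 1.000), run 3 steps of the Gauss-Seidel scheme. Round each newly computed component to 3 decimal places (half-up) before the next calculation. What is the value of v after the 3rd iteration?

Iteration 1:
  u = (-7 - (4)·1.000) / (7) = -1.571
  v = (-6 - (-4)·-1.571) / (7) = -1.755
Iteration 2:
  u = (-7 - (4)·-1.755) / (7) = 0.003
  v = (-6 - (-4)·0.003) / (7) = -0.855
Iteration 3:
  u = (-7 - (4)·-0.855) / (7) = -0.511
  v = (-6 - (-4)·-0.511) / (7) = -1.149

-1.149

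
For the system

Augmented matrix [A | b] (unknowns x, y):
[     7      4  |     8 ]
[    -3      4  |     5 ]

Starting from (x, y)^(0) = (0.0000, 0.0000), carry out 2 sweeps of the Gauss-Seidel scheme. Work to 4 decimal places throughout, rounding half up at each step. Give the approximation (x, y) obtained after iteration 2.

(-0.0613, 1.2040)

Iteration 1:
  x = (8 - (4)·0.0000) / (7) = 1.1429
  y = (5 - (-3)·1.1429) / (4) = 2.1072
Iteration 2:
  x = (8 - (4)·2.1072) / (7) = -0.0613
  y = (5 - (-3)·-0.0613) / (4) = 1.2040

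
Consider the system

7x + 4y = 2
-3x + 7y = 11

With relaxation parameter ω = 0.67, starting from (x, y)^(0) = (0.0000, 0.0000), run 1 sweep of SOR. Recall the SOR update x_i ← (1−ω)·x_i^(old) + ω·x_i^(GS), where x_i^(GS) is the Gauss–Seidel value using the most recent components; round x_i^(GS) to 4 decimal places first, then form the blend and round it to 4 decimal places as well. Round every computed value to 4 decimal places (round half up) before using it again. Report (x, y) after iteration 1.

(0.1914, 1.1078)

Iteration 1:
  x: GS value = (2 - (4)·0.0000) / (7) = 0.2857;  x ← (1−ω)·0.0000 + ω·0.2857 = 0.1914
  y: GS value = (11 - (-3)·0.1914) / (7) = 1.6535;  y ← (1−ω)·0.0000 + ω·1.6535 = 1.1078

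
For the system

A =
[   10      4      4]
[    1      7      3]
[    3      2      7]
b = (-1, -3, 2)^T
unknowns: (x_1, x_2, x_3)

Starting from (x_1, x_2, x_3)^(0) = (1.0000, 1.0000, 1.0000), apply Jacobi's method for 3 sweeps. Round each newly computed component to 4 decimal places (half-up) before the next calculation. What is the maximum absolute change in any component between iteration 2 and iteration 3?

0.9077

Iteration 1:
  x_1 = (-1 - (4)·1.0000 - (4)·1.0000) / (10) = -0.9000
  x_2 = (-3 - (1)·1.0000 - (3)·1.0000) / (7) = -1.0000
  x_3 = (2 - (3)·1.0000 - (2)·1.0000) / (7) = -0.4286
Iteration 2:
  x_1 = (-1 - (4)·-1.0000 - (4)·-0.4286) / (10) = 0.4714
  x_2 = (-3 - (1)·-0.9000 - (3)·-0.4286) / (7) = -0.1163
  x_3 = (2 - (3)·-0.9000 - (2)·-1.0000) / (7) = 0.9571
Iteration 3:
  x_1 = (-1 - (4)·-0.1163 - (4)·0.9571) / (10) = -0.4363
  x_2 = (-3 - (1)·0.4714 - (3)·0.9571) / (7) = -0.9061
  x_3 = (2 - (3)·0.4714 - (2)·-0.1163) / (7) = 0.1169
Change: (-0.9077, -0.7898, -0.8402) → max |·| = 0.9077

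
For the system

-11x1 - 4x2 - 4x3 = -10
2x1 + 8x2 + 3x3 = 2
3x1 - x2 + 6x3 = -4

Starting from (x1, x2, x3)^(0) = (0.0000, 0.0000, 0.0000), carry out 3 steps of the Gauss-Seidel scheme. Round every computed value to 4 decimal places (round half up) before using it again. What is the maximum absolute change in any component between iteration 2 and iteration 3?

Iteration 1:
  x1 = (-10 - (-4)·0.0000 - (-4)·0.0000) / (-11) = 0.9091
  x2 = (2 - (2)·0.9091 - (3)·0.0000) / (8) = 0.0227
  x3 = (-4 - (3)·0.9091 - (-1)·0.0227) / (6) = -1.1174
Iteration 2:
  x1 = (-10 - (-4)·0.0227 - (-4)·-1.1174) / (-11) = 1.3072
  x2 = (2 - (2)·1.3072 - (3)·-1.1174) / (8) = 0.3422
  x3 = (-4 - (3)·1.3072 - (-1)·0.3422) / (6) = -1.2632
Iteration 3:
  x1 = (-10 - (-4)·0.3422 - (-4)·-1.2632) / (-11) = 1.2440
  x2 = (2 - (2)·1.2440 - (3)·-1.2632) / (8) = 0.4127
  x3 = (-4 - (3)·1.2440 - (-1)·0.4127) / (6) = -1.2199
Change: (-0.0632, 0.0705, 0.0433) → max |·| = 0.0705

0.0705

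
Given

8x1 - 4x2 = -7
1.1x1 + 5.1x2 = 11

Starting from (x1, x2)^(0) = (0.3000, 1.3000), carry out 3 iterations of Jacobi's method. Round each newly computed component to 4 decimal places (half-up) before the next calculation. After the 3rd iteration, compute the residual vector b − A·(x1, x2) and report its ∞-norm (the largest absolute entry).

Iteration 1:
  x1 = (-7 - (-4)·1.3000) / (8) = -0.2250
  x2 = (11 - (1.1)·0.3000) / (5.1) = 2.0922
Iteration 2:
  x1 = (-7 - (-4)·2.0922) / (8) = 0.1711
  x2 = (11 - (1.1)·-0.2250) / (5.1) = 2.2054
Iteration 3:
  x1 = (-7 - (-4)·2.2054) / (8) = 0.2277
  x2 = (11 - (1.1)·0.1711) / (5.1) = 2.1200
Residual b − A·x = (-0.3416, -0.0625); ∞-norm = 0.3416

0.3416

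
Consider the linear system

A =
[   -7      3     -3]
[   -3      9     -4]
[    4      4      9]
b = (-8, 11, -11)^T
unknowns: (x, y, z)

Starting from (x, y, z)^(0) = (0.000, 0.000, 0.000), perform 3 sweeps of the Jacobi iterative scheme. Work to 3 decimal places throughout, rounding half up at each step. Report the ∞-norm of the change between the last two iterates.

Iteration 1:
  x = (-8 - (3)·0.000 - (-3)·0.000) / (-7) = 1.143
  y = (11 - (-3)·0.000 - (-4)·0.000) / (9) = 1.222
  z = (-11 - (4)·0.000 - (4)·0.000) / (9) = -1.222
Iteration 2:
  x = (-8 - (3)·1.222 - (-3)·-1.222) / (-7) = 2.190
  y = (11 - (-3)·1.143 - (-4)·-1.222) / (9) = 1.060
  z = (-11 - (4)·1.143 - (4)·1.222) / (9) = -2.273
Iteration 3:
  x = (-8 - (3)·1.060 - (-3)·-2.273) / (-7) = 2.571
  y = (11 - (-3)·2.190 - (-4)·-2.273) / (9) = 0.942
  z = (-11 - (4)·2.190 - (4)·1.060) / (9) = -2.667
Change: (0.381, -0.118, -0.394) → max |·| = 0.394

0.394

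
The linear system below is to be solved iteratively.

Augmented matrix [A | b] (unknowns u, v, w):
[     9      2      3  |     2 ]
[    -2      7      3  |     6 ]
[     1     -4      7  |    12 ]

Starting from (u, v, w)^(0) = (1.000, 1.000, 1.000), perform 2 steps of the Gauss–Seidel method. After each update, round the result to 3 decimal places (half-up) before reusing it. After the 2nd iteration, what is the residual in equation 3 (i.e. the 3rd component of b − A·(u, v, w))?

Iteration 1:
  u = (2 - (2)·1.000 - (3)·1.000) / (9) = -0.333
  v = (6 - (-2)·-0.333 - (3)·1.000) / (7) = 0.333
  w = (12 - (1)·-0.333 - (-4)·0.333) / (7) = 1.952
Iteration 2:
  u = (2 - (2)·0.333 - (3)·1.952) / (9) = -0.502
  v = (6 - (-2)·-0.502 - (3)·1.952) / (7) = -0.123
  w = (12 - (1)·-0.502 - (-4)·-0.123) / (7) = 1.716
Residual b − A·x = (1.616, 0.709, -0.002)

-0.002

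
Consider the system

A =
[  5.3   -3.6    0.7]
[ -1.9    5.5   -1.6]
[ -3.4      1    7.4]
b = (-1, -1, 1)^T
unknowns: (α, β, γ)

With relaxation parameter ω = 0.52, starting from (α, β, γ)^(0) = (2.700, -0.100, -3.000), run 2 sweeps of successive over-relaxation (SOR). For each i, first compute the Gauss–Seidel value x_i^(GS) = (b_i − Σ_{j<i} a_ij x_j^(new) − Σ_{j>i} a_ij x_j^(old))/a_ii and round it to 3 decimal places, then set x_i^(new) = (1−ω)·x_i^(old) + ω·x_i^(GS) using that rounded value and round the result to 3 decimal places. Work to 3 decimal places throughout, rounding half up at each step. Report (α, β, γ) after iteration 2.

Iteration 1:
  α: GS value = (-1 - (-3.6)·-0.100 - (0.7)·-3.000) / (5.3) = 0.140;  α ← (1−ω)·2.700 + ω·0.140 = 1.369
  β: GS value = (-1 - (-1.9)·1.369 - (-1.6)·-3.000) / (5.5) = -0.582;  β ← (1−ω)·-0.100 + ω·-0.582 = -0.351
  γ: GS value = (1 - (-3.4)·1.369 - (1)·-0.351) / (7.4) = 0.812;  γ ← (1−ω)·-3.000 + ω·0.812 = -1.018
Iteration 2:
  α: GS value = (-1 - (-3.6)·-0.351 - (0.7)·-1.018) / (5.3) = -0.293;  α ← (1−ω)·1.369 + ω·-0.293 = 0.505
  β: GS value = (-1 - (-1.9)·0.505 - (-1.6)·-1.018) / (5.5) = -0.304;  β ← (1−ω)·-0.351 + ω·-0.304 = -0.327
  γ: GS value = (1 - (-3.4)·0.505 - (1)·-0.327) / (7.4) = 0.411;  γ ← (1−ω)·-1.018 + ω·0.411 = -0.275

(0.505, -0.327, -0.275)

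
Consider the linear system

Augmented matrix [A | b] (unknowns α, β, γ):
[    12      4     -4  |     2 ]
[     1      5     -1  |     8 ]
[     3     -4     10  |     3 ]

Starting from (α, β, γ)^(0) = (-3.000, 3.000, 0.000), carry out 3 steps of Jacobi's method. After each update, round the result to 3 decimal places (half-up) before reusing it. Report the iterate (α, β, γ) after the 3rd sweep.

Iteration 1:
  α = (2 - (4)·3.000 - (-4)·0.000) / (12) = -0.833
  β = (8 - (1)·-3.000 - (-1)·0.000) / (5) = 2.200
  γ = (3 - (3)·-3.000 - (-4)·3.000) / (10) = 2.400
Iteration 2:
  α = (2 - (4)·2.200 - (-4)·2.400) / (12) = 0.233
  β = (8 - (1)·-0.833 - (-1)·2.400) / (5) = 2.247
  γ = (3 - (3)·-0.833 - (-4)·2.200) / (10) = 1.430
Iteration 3:
  α = (2 - (4)·2.247 - (-4)·1.430) / (12) = -0.106
  β = (8 - (1)·0.233 - (-1)·1.430) / (5) = 1.839
  γ = (3 - (3)·0.233 - (-4)·2.247) / (10) = 1.129

(-0.106, 1.839, 1.129)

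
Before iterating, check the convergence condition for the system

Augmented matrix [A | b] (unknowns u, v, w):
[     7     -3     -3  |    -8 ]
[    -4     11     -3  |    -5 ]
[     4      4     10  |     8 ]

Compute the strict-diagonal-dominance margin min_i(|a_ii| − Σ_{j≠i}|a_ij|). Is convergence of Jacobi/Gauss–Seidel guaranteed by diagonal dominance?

1

row 1: |7| − (3+3) = 1
row 2: |11| − (4+3) = 4
row 3: |10| − (4+4) = 2
minimum over rows = 1 → strictly diagonally dominant (convergence guaranteed)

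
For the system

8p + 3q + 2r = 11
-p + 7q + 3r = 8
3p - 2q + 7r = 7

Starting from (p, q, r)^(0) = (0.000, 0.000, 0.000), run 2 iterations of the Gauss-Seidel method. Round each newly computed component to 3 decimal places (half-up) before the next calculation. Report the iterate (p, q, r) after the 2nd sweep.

Iteration 1:
  p = (11 - (3)·0.000 - (2)·0.000) / (8) = 1.375
  q = (8 - (-1)·1.375 - (3)·0.000) / (7) = 1.339
  r = (7 - (3)·1.375 - (-2)·1.339) / (7) = 0.793
Iteration 2:
  p = (11 - (3)·1.339 - (2)·0.793) / (8) = 0.675
  q = (8 - (-1)·0.675 - (3)·0.793) / (7) = 0.899
  r = (7 - (3)·0.675 - (-2)·0.899) / (7) = 0.968

(0.675, 0.899, 0.968)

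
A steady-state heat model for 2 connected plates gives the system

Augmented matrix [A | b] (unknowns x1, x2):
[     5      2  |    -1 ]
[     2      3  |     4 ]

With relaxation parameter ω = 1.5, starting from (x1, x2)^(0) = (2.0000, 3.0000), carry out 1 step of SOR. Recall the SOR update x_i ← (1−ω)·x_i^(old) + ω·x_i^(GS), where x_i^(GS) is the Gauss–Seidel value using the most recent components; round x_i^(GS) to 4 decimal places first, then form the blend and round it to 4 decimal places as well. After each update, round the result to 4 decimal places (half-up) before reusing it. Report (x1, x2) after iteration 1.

(-3.1000, 3.6000)

Iteration 1:
  x1: GS value = (-1 - (2)·3.0000) / (5) = -1.4000;  x1 ← (1−ω)·2.0000 + ω·-1.4000 = -3.1000
  x2: GS value = (4 - (2)·-3.1000) / (3) = 3.4000;  x2 ← (1−ω)·3.0000 + ω·3.4000 = 3.6000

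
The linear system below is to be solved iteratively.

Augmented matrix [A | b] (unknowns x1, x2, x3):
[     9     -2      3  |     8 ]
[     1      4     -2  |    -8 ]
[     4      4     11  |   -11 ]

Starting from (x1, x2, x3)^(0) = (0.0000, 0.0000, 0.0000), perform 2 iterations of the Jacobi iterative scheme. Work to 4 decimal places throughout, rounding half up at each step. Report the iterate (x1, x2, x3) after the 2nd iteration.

Iteration 1:
  x1 = (8 - (-2)·0.0000 - (3)·0.0000) / (9) = 0.8889
  x2 = (-8 - (1)·0.0000 - (-2)·0.0000) / (4) = -2.0000
  x3 = (-11 - (4)·0.0000 - (4)·0.0000) / (11) = -1.0000
Iteration 2:
  x1 = (8 - (-2)·-2.0000 - (3)·-1.0000) / (9) = 0.7778
  x2 = (-8 - (1)·0.8889 - (-2)·-1.0000) / (4) = -2.7222
  x3 = (-11 - (4)·0.8889 - (4)·-2.0000) / (11) = -0.5960

(0.7778, -2.7222, -0.5960)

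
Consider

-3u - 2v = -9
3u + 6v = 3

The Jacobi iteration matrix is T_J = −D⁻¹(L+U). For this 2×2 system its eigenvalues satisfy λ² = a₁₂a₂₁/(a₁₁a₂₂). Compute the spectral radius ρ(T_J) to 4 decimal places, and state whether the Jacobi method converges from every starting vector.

0.5774

a₁₂a₂₁/(a₁₁a₂₂) = (-2)·(3) / ((-3)·(6)) = 0.333333
ρ = √|0.333333| = √0.333333 = 0.5774
ρ < 1, so Jacobi converges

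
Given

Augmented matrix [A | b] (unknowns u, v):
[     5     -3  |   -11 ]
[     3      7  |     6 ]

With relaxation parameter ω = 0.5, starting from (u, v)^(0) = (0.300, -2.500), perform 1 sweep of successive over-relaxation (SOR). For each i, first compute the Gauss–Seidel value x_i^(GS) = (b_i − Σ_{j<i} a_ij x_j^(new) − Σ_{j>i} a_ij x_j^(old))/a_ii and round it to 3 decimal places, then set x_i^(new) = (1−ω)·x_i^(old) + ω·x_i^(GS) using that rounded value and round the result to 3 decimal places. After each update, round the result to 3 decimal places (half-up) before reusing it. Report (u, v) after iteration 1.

Iteration 1:
  u: GS value = (-11 - (-3)·-2.500) / (5) = -3.700;  u ← (1−ω)·0.300 + ω·-3.700 = -1.700
  v: GS value = (6 - (3)·-1.700) / (7) = 1.586;  v ← (1−ω)·-2.500 + ω·1.586 = -0.457

(-1.700, -0.457)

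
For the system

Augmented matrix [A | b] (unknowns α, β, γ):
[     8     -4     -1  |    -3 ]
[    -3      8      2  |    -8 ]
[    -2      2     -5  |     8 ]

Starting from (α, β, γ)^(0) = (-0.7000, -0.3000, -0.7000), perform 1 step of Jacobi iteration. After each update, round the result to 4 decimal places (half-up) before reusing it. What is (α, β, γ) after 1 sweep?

Iteration 1:
  α = (-3 - (-4)·-0.3000 - (-1)·-0.7000) / (8) = -0.6125
  β = (-8 - (-3)·-0.7000 - (2)·-0.7000) / (8) = -1.0875
  γ = (8 - (-2)·-0.7000 - (2)·-0.3000) / (-5) = -1.4400

(-0.6125, -1.0875, -1.4400)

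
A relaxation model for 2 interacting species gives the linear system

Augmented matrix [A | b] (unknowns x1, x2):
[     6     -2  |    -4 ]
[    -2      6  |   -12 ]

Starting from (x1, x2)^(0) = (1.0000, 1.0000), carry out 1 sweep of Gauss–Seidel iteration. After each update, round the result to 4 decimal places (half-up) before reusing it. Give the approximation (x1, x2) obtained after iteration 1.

(-0.3333, -2.1111)

Iteration 1:
  x1 = (-4 - (-2)·1.0000) / (6) = -0.3333
  x2 = (-12 - (-2)·-0.3333) / (6) = -2.1111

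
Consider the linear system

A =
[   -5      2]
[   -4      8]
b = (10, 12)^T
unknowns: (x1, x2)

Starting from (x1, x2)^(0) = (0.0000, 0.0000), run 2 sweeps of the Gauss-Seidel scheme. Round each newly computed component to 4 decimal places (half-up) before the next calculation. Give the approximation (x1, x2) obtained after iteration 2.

(-1.8000, 0.6000)

Iteration 1:
  x1 = (10 - (2)·0.0000) / (-5) = -2.0000
  x2 = (12 - (-4)·-2.0000) / (8) = 0.5000
Iteration 2:
  x1 = (10 - (2)·0.5000) / (-5) = -1.8000
  x2 = (12 - (-4)·-1.8000) / (8) = 0.6000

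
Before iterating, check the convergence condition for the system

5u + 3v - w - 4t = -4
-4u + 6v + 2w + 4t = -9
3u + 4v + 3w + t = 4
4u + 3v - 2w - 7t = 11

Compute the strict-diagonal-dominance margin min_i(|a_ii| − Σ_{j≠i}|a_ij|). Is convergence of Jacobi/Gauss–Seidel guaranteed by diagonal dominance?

-5

row 1: |5| − (3+1+4) = -3
row 2: |6| − (4+2+4) = -4
row 3: |3| − (3+4+1) = -5
row 4: |-7| − (4+3+2) = -2
minimum over rows = -5 → not strictly diagonally dominant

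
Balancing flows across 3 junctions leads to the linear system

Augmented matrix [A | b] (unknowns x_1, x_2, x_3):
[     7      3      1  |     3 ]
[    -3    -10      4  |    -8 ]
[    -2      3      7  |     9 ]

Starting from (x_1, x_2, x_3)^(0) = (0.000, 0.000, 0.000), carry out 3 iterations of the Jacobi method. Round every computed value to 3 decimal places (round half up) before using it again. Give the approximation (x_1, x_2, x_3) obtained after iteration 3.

Iteration 1:
  x_1 = (3 - (3)·0.000 - (1)·0.000) / (7) = 0.429
  x_2 = (-8 - (-3)·0.000 - (4)·0.000) / (-10) = 0.800
  x_3 = (9 - (-2)·0.000 - (3)·0.000) / (7) = 1.286
Iteration 2:
  x_1 = (3 - (3)·0.800 - (1)·1.286) / (7) = -0.098
  x_2 = (-8 - (-3)·0.429 - (4)·1.286) / (-10) = 1.186
  x_3 = (9 - (-2)·0.429 - (3)·0.800) / (7) = 1.065
Iteration 3:
  x_1 = (3 - (3)·1.186 - (1)·1.065) / (7) = -0.232
  x_2 = (-8 - (-3)·-0.098 - (4)·1.065) / (-10) = 1.255
  x_3 = (9 - (-2)·-0.098 - (3)·1.186) / (7) = 0.749

(-0.232, 1.255, 0.749)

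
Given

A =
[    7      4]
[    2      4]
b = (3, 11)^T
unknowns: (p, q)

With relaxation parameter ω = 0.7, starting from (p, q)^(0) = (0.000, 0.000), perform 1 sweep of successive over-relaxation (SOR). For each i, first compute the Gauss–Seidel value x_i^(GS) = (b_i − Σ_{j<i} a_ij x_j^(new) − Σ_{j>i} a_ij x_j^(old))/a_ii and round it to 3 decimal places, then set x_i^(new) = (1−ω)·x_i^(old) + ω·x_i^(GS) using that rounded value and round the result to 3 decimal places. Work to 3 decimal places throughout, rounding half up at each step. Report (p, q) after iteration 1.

Iteration 1:
  p: GS value = (3 - (4)·0.000) / (7) = 0.429;  p ← (1−ω)·0.000 + ω·0.429 = 0.300
  q: GS value = (11 - (2)·0.300) / (4) = 2.600;  q ← (1−ω)·0.000 + ω·2.600 = 1.820

(0.300, 1.820)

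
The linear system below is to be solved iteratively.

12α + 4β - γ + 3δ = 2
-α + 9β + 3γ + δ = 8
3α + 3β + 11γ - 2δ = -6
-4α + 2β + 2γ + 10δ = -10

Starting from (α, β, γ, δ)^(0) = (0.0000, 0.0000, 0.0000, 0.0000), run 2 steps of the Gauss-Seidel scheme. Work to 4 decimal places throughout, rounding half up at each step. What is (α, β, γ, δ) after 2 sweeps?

Iteration 1:
  α = (2 - (4)·0.0000 - (-1)·0.0000 - (3)·0.0000) / (12) = 0.1667
  β = (8 - (-1)·0.1667 - (3)·0.0000 - (1)·0.0000) / (9) = 0.9074
  γ = (-6 - (3)·0.1667 - (3)·0.9074 - (-2)·0.0000) / (11) = -0.8384
  δ = (-10 - (-4)·0.1667 - (2)·0.9074 - (2)·-0.8384) / (10) = -0.9471
Iteration 2:
  α = (2 - (4)·0.9074 - (-1)·-0.8384 - (3)·-0.9471) / (12) = 0.0311
  β = (8 - (-1)·0.0311 - (3)·-0.8384 - (1)·-0.9471) / (9) = 1.2770
  γ = (-6 - (3)·0.0311 - (3)·1.2770 - (-2)·-0.9471) / (11) = -1.0744
  δ = (-10 - (-4)·0.0311 - (2)·1.2770 - (2)·-1.0744) / (10) = -1.0281

(0.0311, 1.2770, -1.0744, -1.0281)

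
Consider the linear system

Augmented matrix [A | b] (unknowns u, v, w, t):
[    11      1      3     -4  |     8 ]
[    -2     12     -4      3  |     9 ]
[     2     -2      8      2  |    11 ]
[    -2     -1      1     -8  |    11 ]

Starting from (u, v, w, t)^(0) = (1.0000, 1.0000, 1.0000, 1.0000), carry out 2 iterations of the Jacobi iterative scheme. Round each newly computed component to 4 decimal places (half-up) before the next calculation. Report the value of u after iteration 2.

-0.2614

Iteration 1:
  u = (8 - (1)·1.0000 - (3)·1.0000 - (-4)·1.0000) / (11) = 0.7273
  v = (9 - (-2)·1.0000 - (-4)·1.0000 - (3)·1.0000) / (12) = 1.0000
  w = (11 - (2)·1.0000 - (-2)·1.0000 - (2)·1.0000) / (8) = 1.1250
  t = (11 - (-2)·1.0000 - (-1)·1.0000 - (1)·1.0000) / (-8) = -1.6250
Iteration 2:
  u = (8 - (1)·1.0000 - (3)·1.1250 - (-4)·-1.6250) / (11) = -0.2614
  v = (9 - (-2)·0.7273 - (-4)·1.1250 - (3)·-1.6250) / (12) = 1.6525
  w = (11 - (2)·0.7273 - (-2)·1.0000 - (2)·-1.6250) / (8) = 1.8494
  t = (11 - (-2)·0.7273 - (-1)·1.0000 - (1)·1.1250) / (-8) = -1.5412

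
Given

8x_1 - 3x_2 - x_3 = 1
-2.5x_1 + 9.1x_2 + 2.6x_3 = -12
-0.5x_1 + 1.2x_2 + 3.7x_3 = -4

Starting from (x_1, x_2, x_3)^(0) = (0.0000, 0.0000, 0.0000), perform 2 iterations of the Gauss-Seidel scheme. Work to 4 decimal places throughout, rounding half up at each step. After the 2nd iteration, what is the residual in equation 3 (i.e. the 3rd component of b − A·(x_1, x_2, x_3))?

0.0001

Iteration 1:
  x_1 = (1 - (-3)·0.0000 - (-1)·0.0000) / (8) = 0.1250
  x_2 = (-12 - (-2.5)·0.1250 - (2.6)·0.0000) / (9.1) = -1.2843
  x_3 = (-4 - (-0.5)·0.1250 - (1.2)·-1.2843) / (3.7) = -0.6477
Iteration 2:
  x_1 = (1 - (-3)·-1.2843 - (-1)·-0.6477) / (8) = -0.4376
  x_2 = (-12 - (-2.5)·-0.4376 - (2.6)·-0.6477) / (9.1) = -1.2538
  x_3 = (-4 - (-0.5)·-0.4376 - (1.2)·-1.2538) / (3.7) = -0.7336
Residual b − A·x = (0.0058, 0.2229, 0.0001)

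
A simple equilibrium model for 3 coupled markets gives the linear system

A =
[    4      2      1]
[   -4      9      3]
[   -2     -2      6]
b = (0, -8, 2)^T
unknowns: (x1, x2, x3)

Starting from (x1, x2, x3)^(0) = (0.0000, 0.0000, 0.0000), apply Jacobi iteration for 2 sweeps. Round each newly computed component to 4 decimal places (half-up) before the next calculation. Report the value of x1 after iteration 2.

0.3611

Iteration 1:
  x1 = (0 - (2)·0.0000 - (1)·0.0000) / (4) = 0.0000
  x2 = (-8 - (-4)·0.0000 - (3)·0.0000) / (9) = -0.8889
  x3 = (2 - (-2)·0.0000 - (-2)·0.0000) / (6) = 0.3333
Iteration 2:
  x1 = (0 - (2)·-0.8889 - (1)·0.3333) / (4) = 0.3611
  x2 = (-8 - (-4)·0.0000 - (3)·0.3333) / (9) = -1.0000
  x3 = (2 - (-2)·0.0000 - (-2)·-0.8889) / (6) = 0.0370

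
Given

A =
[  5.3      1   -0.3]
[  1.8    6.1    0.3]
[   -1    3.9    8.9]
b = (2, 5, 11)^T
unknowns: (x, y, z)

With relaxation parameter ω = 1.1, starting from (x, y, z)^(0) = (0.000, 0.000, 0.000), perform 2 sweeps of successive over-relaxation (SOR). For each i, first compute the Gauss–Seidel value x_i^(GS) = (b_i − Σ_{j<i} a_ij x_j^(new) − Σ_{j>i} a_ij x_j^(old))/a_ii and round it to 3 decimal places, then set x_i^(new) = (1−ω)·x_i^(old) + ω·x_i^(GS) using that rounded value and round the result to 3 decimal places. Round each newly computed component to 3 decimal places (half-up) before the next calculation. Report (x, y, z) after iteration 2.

(0.280, 0.678, 0.963)

Iteration 1:
  x: GS value = (2 - (1)·0.000 - (-0.3)·0.000) / (5.3) = 0.377;  x ← (1−ω)·0.000 + ω·0.377 = 0.415
  y: GS value = (5 - (1.8)·0.415 - (0.3)·0.000) / (6.1) = 0.697;  y ← (1−ω)·0.000 + ω·0.697 = 0.767
  z: GS value = (11 - (-1)·0.415 - (3.9)·0.767) / (8.9) = 0.946;  z ← (1−ω)·0.000 + ω·0.946 = 1.041
Iteration 2:
  x: GS value = (2 - (1)·0.767 - (-0.3)·1.041) / (5.3) = 0.292;  x ← (1−ω)·0.415 + ω·0.292 = 0.280
  y: GS value = (5 - (1.8)·0.280 - (0.3)·1.041) / (6.1) = 0.686;  y ← (1−ω)·0.767 + ω·0.686 = 0.678
  z: GS value = (11 - (-1)·0.280 - (3.9)·0.678) / (8.9) = 0.970;  z ← (1−ω)·1.041 + ω·0.970 = 0.963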